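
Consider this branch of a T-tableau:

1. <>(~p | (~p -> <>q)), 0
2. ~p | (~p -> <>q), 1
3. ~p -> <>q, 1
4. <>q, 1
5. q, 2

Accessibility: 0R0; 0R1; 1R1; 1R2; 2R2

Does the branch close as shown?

No atom appears with both signs at the same world.

No, open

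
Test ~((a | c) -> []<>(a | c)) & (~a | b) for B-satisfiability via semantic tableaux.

Unsatisfiable (every branch closes)

1. ~((a | c) -> []<>(a | c)) & (~a | b), u
2. ~((a | c) -> []<>(a | c)), u
3. ~a | b, u
4. a | c, u
5. ~[]<>(a | c), u
6. b, u
7. c, u
8. ~<>(a | c), v
9. ~(a | c), u
10. ~a, u
11. ~c, u
Accessibility: uRu, uRv, vRu, vRv
Branch closes: c and ~c both at u.
All branches of the tableau close; one closing branch shown above.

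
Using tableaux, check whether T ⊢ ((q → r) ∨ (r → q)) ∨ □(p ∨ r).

Yes, valid

Tableau for the negation ¬(((q → r) ∨ (r → q)) ∨ □(p ∨ r)):
1. ¬(((q → r) ∨ (r → q)) ∨ □(p ∨ r)), 0
2. ¬((q → r) ∨ (r → q)), 0
3. ¬□(p ∨ r), 0
4. ¬(q → r), 0
5. ¬(r → q), 0
6. q, 0
7. ¬r, 0
8. r, 0
9. ¬q, 0
Accessibility: 0R0
Branch closes: r and ¬r both at 0.
Every branch of the negation's tableau closes; the branch above is one of them.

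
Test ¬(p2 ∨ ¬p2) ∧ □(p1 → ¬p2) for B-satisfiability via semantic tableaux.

No, unsatisfiable

1. ¬(p2 ∨ ¬p2) ∧ □(p1 → ¬p2), u
2. ¬(p2 ∨ ¬p2), u
3. □(p1 → ¬p2), u
4. ¬p2, u
5. p2, u
Accessibility: uRu
Branch closes: p2 and ¬p2 both at u.
Every branch closes; the branch above is one of them.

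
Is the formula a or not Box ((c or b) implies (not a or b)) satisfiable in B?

Yes, satisfiable

1. a or not Box ((c or b) implies (not a or b)), w0
2. not Box ((c or b) implies (not a or b)), w0
3. not ((c or b) implies (not a or b)), w1
4. c or b, w1
5. not (not a or b), w1
6. a, w1
7. not b, w1
8. c, w1
Accessibility: w0Rw0, w0Rw1, w1Rw0, w1Rw1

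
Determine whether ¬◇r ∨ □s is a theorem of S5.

Tableau for the negation ¬(¬◇r ∨ □s):
1. ¬(¬◇r ∨ □s), u
2. ◇r, u
3. ¬□s, u
4. r, v
5. ¬s, w
Accessibility: uRu, uRv, uRw, vRu, vRv, vRw, wRu, wRv, wRw
The negation has an open branch (countermodel exists).

No, not valid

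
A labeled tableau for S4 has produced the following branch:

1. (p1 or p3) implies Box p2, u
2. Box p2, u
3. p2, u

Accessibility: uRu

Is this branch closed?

Open

There is no literal clash: for every atom and world, at most one sign appears.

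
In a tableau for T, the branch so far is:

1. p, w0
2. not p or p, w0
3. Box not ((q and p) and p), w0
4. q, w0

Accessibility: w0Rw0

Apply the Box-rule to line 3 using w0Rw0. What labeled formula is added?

not ((q and p) and p), w0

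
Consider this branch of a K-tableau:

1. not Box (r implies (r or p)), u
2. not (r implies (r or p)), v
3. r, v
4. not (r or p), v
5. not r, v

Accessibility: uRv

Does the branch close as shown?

Closed

Both r and not r appear at v.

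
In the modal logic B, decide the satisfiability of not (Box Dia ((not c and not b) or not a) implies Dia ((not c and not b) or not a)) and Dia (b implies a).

1. not (Box Dia ((not c and not b) or not a) implies Dia ((not c and not b) or not a)) and Dia (b implies a), 0
2. not (Box Dia ((not c and not b) or not a) implies Dia ((not c and not b) or not a)), 0
3. Dia (b implies a), 0
4. Box Dia ((not c and not b) or not a), 0
5. not Dia ((not c and not b) or not a), 0
6. Dia ((not c and not b) or not a), 0
7. not ((not c and not b) or not a), 0
8. not (not c and not b), 0
9. a, 0
10. b, 0
11. b implies a, 1
12. Dia ((not c and not b) or not a), 1
13. not ((not c and not b) or not a), 1
14. not (not c and not b), 1
15. a, 1
16. b, 1
17. (not c and not b) or not a, 2
18. Dia ((not c and not b) or not a), 2
19. not ((not c and not b) or not a), 2
20. not (not c and not b), 2
21. a, 2
22. not c and not b, 2
23. not c, 2
24. not b, 2
25. b, 2
Accessibility: 0R0, 0R1, 0R2, 1R0, 1R1, 2R0, 2R2
Branch closes: b and not b both at 2.
Every branch closes; the branch above is one of them.

Unsatisfiable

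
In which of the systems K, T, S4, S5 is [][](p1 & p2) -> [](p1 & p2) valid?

T, S4, S5

T-tableau for the negation ~([][](p1 & p2) -> [](p1 & p2)):
1. ~([][](p1 & p2) -> [](p1 & p2)), w0
2. [][](p1 & p2), w0
3. ~[](p1 & p2), w0
4. [](p1 & p2), w0
5. p1 & p2, w0
6. p1, w0
7. p2, w0
8. ~(p1 & p2), w1
9. [](p1 & p2), w1
10. p1 & p2, w1
11. p1, w1
12. p2, w1
13. ~p2, w1
Accessibility: w0Rw0, w0Rw1, w1Rw1
Branch closes: p2 and ~p2 both at w1.
Every branch closes (one shown): valid in T, hence also in S4, S5 (every theorem of T is a theorem of S4 and S5).
K-tableau for the negation ~([][](p1 & p2) -> [](p1 & p2)):
1. ~([][](p1 & p2) -> [](p1 & p2)), w0
2. [][](p1 & p2), w0
3. ~[](p1 & p2), w0
4. ~(p1 & p2), w1
5. [](p1 & p2), w1
6. ~p2, w1
Accessibility: w0Rw1
Complete open branch: countermodel on a K-frame, so not valid in K.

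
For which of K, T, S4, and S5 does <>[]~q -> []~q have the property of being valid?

S5-tableau for the negation ~(<>[]~q -> []~q):
1. ~(<>[]~q -> []~q), 0
2. <>[]~q, 0
3. ~[]~q, 0
4. []~q, 1
5. ~q, 0
6. ~q, 1
7. q, 2
8. ~q, 2
Accessibility: 0R0, 0R1, 0R2, 1R0, 1R1, 1R2, 2R0, 2R1, 2R2
Branch closes: q and ~q both at 2.
Every branch closes (one shown): valid in S5.
S4-tableau for the negation ~(<>[]~q -> []~q):
1. ~(<>[]~q -> []~q), 0
2. <>[]~q, 0
3. ~[]~q, 0
4. []~q, 1
5. ~q, 1
6. q, 2
Accessibility: 0R0, 0R1, 0R2, 1R1, 2R2
Complete open branch: countermodel on an S4-frame, so not valid in S4, nor in K, T (the same frame is also a K-frame and a T-frame).

S5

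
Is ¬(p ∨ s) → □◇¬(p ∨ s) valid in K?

Not valid

Tableau for the negation ¬(¬(p ∨ s) → □◇¬(p ∨ s)):
1. ¬(¬(p ∨ s) → □◇¬(p ∨ s)), 0
2. ¬(p ∨ s), 0
3. ¬□◇¬(p ∨ s), 0
4. ¬p, 0
5. ¬s, 0
6. ¬◇¬(p ∨ s), 1
Accessibility: 0R1
The negation has an open branch (countermodel exists).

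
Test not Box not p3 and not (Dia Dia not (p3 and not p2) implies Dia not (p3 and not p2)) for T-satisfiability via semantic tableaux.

Satisfiable

1. not Box not p3 and not (Dia Dia not (p3 and not p2) implies Dia not (p3 and not p2)), w0
2. not Box not p3, w0   [and-rule on 1]
3. not (Dia Dia not (p3 and not p2) implies Dia not (p3 and not p2)), w0   [and-rule on 1]
4. Dia Dia not (p3 and not p2), w0   [neg-implies-rule on 3]
5. not Dia not (p3 and not p2), w0   [neg-implies-rule on 3]
6. p3 and not p2, w0   [neg-Dia-rule on 5 via w0Rw0]
7. p3, w0   [and-rule on 6]
8. not p2, w0   [and-rule on 6]
9. p3, w1   [neg-Box-rule on 2: fresh world w1, w0Rw1]
10. p3 and not p2, w1   [neg-Dia-rule on 5 via w0Rw1]
11. not p2, w1   [and-rule on 10]
12. Dia not (p3 and not p2), w2   [Dia-rule on 4: fresh world w2, w0Rw2]
13. p3 and not p2, w2   [neg-Dia-rule on 5 via w0Rw2]
14. p3, w2   [and-rule on 13]
15. not p2, w2   [and-rule on 13]
16. not (p3 and not p2), w3   [Dia-rule on 12: fresh world w3, w2Rw3]
17. p2, w3   [neg-and-rule on 16 (branches; this branch)]
Accessibility: w0Rw0, w0Rw1, w0Rw2, w1Rw1, w2Rw2, w2Rw3, w3Rw3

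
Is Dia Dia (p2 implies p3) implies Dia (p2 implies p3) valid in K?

Tableau for the negation not (Dia Dia (p2 implies p3) implies Dia (p2 implies p3)):
1. not (Dia Dia (p2 implies p3) implies Dia (p2 implies p3)), w0
2. Dia Dia (p2 implies p3), w0
3. not Dia (p2 implies p3), w0
4. Dia (p2 implies p3), w1
5. not (p2 implies p3), w1
6. p2, w1
7. not p3, w1
8. p2 implies p3, w2
9. p3, w2
Accessibility: w0Rw1, w1Rw2
The negation has an open branch (countermodel exists).

Invalid (countermodel exists)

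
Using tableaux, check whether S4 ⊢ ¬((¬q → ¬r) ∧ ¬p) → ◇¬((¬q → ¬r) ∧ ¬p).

Tableau for the negation ¬(¬((¬q → ¬r) ∧ ¬p) → ◇¬((¬q → ¬r) ∧ ¬p)):
1. ¬(¬((¬q → ¬r) ∧ ¬p) → ◇¬((¬q → ¬r) ∧ ¬p)), 0
2. ¬((¬q → ¬r) ∧ ¬p), 0   [¬→-rule on 1]
3. ¬◇¬((¬q → ¬r) ∧ ¬p), 0   [¬→-rule on 1]
4. (¬q → ¬r) ∧ ¬p, 0   [¬◇-rule on 3 via 0R0]
5. ¬q → ¬r, 0   [∧-rule on 4]
6. ¬p, 0   [∧-rule on 4]
7. ¬(¬q → ¬r), 0   [¬∧-rule on 2 (branches; this branch)]
8. ¬q, 0   [¬→-rule on 7]
9. r, 0   [¬→-rule on 7]
10. ¬r, 0   [→-rule on 5 (branches; this branch)]
Accessibility: 0R0
Branch closes: r and ¬r both at 0.
All branches of the negation close; one closing branch shown above.

Valid in S4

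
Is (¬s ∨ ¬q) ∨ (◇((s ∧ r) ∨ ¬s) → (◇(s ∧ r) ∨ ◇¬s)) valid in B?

Valid

Tableau for the negation ¬((¬s ∨ ¬q) ∨ (◇((s ∧ r) ∨ ¬s) → (◇(s ∧ r) ∨ ◇¬s))):
1. ¬((¬s ∨ ¬q) ∨ (◇((s ∧ r) ∨ ¬s) → (◇(s ∧ r) ∨ ◇¬s))), 0
2. ¬(¬s ∨ ¬q), 0
3. ¬(◇((s ∧ r) ∨ ¬s) → (◇(s ∧ r) ∨ ◇¬s)), 0
4. s, 0
5. q, 0
6. ◇((s ∧ r) ∨ ¬s), 0
7. ¬(◇(s ∧ r) ∨ ◇¬s), 0
8. ¬◇(s ∧ r), 0
9. ¬◇¬s, 0
10. ¬(s ∧ r), 0
11. ¬r, 0
12. (s ∧ r) ∨ ¬s, 1
13. ¬(s ∧ r), 1
14. s, 1
15. s ∧ r, 1
16. r, 1
17. ¬r, 1
Accessibility: 0R0, 0R1, 1R0, 1R1
Branch closes: r and ¬r both at 1.
All branches of the negation close; one closing branch shown above.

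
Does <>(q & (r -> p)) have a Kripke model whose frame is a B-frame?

Satisfiable

1. <>(q & (r -> p)), w0
2. q & (r -> p), w1
3. q, w1
4. r -> p, w1
5. p, w1
Accessibility: w0Rw0, w0Rw1, w1Rw0, w1Rw1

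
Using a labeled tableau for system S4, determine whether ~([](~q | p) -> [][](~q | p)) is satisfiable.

Unsatisfiable

1. ~([](~q | p) -> [][](~q | p)), w0
2. [](~q | p), w0
3. ~[][](~q | p), w0
4. ~q | p, w0
5. p, w0
6. ~[](~q | p), w1
7. ~q | p, w1
8. p, w1
9. ~(~q | p), w2
10. q, w2
11. ~p, w2
12. ~q | p, w2
13. p, w2
Accessibility: w0Rw0, w0Rw1, w0Rw2, w1Rw1, w1Rw2, w2Rw2
Branch closes: p and ~p both at w2.
(One branch shown.) All branches close.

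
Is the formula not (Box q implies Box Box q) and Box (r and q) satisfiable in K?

1. not (Box q implies Box Box q) and Box (r and q), u
2. not (Box q implies Box Box q), u
3. Box (r and q), u
4. Box q, u
5. not Box Box q, u
6. not Box q, v
7. r and q, v
8. r, v
9. q, v
10. not q, w
Accessibility: uRv, vRw

Satisfiable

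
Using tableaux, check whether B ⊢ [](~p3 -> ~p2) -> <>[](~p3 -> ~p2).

Valid

Tableau for the negation ~([](~p3 -> ~p2) -> <>[](~p3 -> ~p2)):
1. ~([](~p3 -> ~p2) -> <>[](~p3 -> ~p2)), w0
2. [](~p3 -> ~p2), w0
3. ~<>[](~p3 -> ~p2), w0
4. ~p3 -> ~p2, w0
5. ~[](~p3 -> ~p2), w0
6. ~p2, w0
7. ~(~p3 -> ~p2), w1
8. ~p3, w1
9. p2, w1
10. ~p3 -> ~p2, w1
11. ~[](~p3 -> ~p2), w1
12. ~p2, w1
Accessibility: w0Rw0, w0Rw1, w1Rw0, w1Rw1
Branch closes: p2 and ~p2 both at w1.
Every branch of the negation's tableau closes; the branch above is one of them.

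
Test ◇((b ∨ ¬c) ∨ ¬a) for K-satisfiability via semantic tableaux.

Satisfiable

1. ◇((b ∨ ¬c) ∨ ¬a), u
2. (b ∨ ¬c) ∨ ¬a, v
3. ¬a, v
Accessibility: uRv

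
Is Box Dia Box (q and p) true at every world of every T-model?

Tableau for the negation not Box Dia Box (q and p):
1. not Box Dia Box (q and p), 0
2. not Dia Box (q and p), 1   [neg-Box-rule on 1: fresh world 1, 0R1]
3. not Box (q and p), 1   [neg-Dia-rule on 2 via 1R1]
4. not (q and p), 2   [neg-Box-rule on 3: fresh world 2, 1R2]
5. not Box (q and p), 2   [neg-Dia-rule on 2 via 1R2]
6. not p, 2   [neg-and-rule on 4 (branches; this branch)]
7. not (q and p), 3   [neg-Box-rule on 5: fresh world 3, 2R3]
8. not p, 3   [neg-and-rule on 7 (branches; this branch)]
Accessibility: 0R0, 0R1, 1R1, 1R2, 2R2, 2R3, 3R3
The negation has an open branch (countermodel exists).

Not valid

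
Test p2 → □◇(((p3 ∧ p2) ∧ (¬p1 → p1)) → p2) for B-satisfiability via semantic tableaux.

Satisfiable (open branch found)

1. p2 → □◇(((p3 ∧ p2) ∧ (¬p1 → p1)) → p2), 0
2. □◇(((p3 ∧ p2) ∧ (¬p1 → p1)) → p2), 0
3. ◇(((p3 ∧ p2) ∧ (¬p1 → p1)) → p2), 0
4. ((p3 ∧ p2) ∧ (¬p1 → p1)) → p2, 1
5. ◇(((p3 ∧ p2) ∧ (¬p1 → p1)) → p2), 1
6. p2, 1
7. ((p3 ∧ p2) ∧ (¬p1 → p1)) → p2, 2
8. p2, 2
Accessibility: 0R0, 0R1, 1R0, 1R1, 1R2, 2R1, 2R2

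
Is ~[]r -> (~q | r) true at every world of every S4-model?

Tableau for the negation ~(~[]r -> (~q | r)):
1. ~(~[]r -> (~q | r)), w0
2. ~[]r, w0   [~->-rule on 1]
3. ~(~q | r), w0   [~->-rule on 1]
4. q, w0   [~|-rule on 3]
5. ~r, w0   [~|-rule on 3]
6. ~r, w1   [~[]-rule on 2: fresh world w1, w0Rw1]
Accessibility: w0Rw0, w0Rw1, w1Rw1
The negation has an open branch (countermodel exists).

Invalid (countermodel exists)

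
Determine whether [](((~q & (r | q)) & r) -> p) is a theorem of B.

Invalid (countermodel exists)

Tableau for the negation ~[](((~q & (r | q)) & r) -> p):
1. ~[](((~q & (r | q)) & r) -> p), 0
2. ~(((~q & (r | q)) & r) -> p), 1
3. (~q & (r | q)) & r, 1
4. ~p, 1
5. ~q & (r | q), 1
6. r, 1
7. ~q, 1
8. r | q, 1
Accessibility: 0R0, 0R1, 1R0, 1R1
The negation has an open branch (countermodel exists).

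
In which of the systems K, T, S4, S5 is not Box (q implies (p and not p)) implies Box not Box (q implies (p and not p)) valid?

S5

S4-tableau for the negation not (not Box (q implies (p and not p)) implies Box not Box (q implies (p and not p))):
1. not (not Box (q implies (p and not p)) implies Box not Box (q implies (p and not p))), w0
2. not Box (q implies (p and not p)), w0
3. not Box not Box (q implies (p and not p)), w0
4. not (q implies (p and not p)), w1
5. q, w1
6. not (p and not p), w1
7. p, w1
8. Box (q implies (p and not p)), w2
9. q implies (p and not p), w2
10. not q, w2
Accessibility: w0Rw0, w0Rw1, w0Rw2, w1Rw1, w2Rw2
Complete open branch: countermodel on an S4-frame, so not valid in S4, nor in K, T (the same frame is also a K-frame and a T-frame).
S5-tableau for the negation not (not Box (q implies (p and not p)) implies Box not Box (q implies (p and not p))):
1. not (not Box (q implies (p and not p)) implies Box not Box (q implies (p and not p))), w0
2. not Box (q implies (p and not p)), w0
3. not Box not Box (q implies (p and not p)), w0
4. not (q implies (p and not p)), w1
5. q, w1
6. not (p and not p), w1
7. p, w1
8. Box (q implies (p and not p)), w2
9. q implies (p and not p), w0
10. q implies (p and not p), w1
11. q implies (p and not p), w2
12. not q, w0
13. p and not p, w1
14. not p, w1
Accessibility: w0Rw0, w0Rw1, w0Rw2, w1Rw0, w1Rw1, w1Rw2, w2Rw0, w2Rw1, w2Rw2
Branch closes: p and not p both at w1.
Every branch closes (one shown): valid in S5.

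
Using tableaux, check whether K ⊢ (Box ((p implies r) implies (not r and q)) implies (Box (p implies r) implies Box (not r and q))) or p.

Tableau for the negation not ((Box ((p implies r) implies (not r and q)) implies (Box (p implies r) implies Box (not r and q))) or p):
1. not ((Box ((p implies r) implies (not r and q)) implies (Box (p implies r) implies Box (not r and q))) or p), 0
2. not (Box ((p implies r) implies (not r and q)) implies (Box (p implies r) implies Box (not r and q))), 0
3. not p, 0
4. Box ((p implies r) implies (not r and q)), 0
5. not (Box (p implies r) implies Box (not r and q)), 0
6. Box (p implies r), 0
7. not Box (not r and q), 0
8. not (not r and q), 1
9. (p implies r) implies (not r and q), 1
10. p implies r, 1
11. not q, 1
12. not (p implies r), 1
13. p, 1
14. not r, 1
15. r, 1
Accessibility: 0R1
Branch closes: r and not r both at 1.
All branches of the negation close; one closing branch shown above.

Yes, valid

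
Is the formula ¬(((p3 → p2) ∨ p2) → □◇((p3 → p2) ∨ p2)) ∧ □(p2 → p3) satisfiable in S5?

Unsatisfiable

1. ¬(((p3 → p2) ∨ p2) → □◇((p3 → p2) ∨ p2)) ∧ □(p2 → p3), 0
2. ¬(((p3 → p2) ∨ p2) → □◇((p3 → p2) ∨ p2)), 0   [∧-rule on 1]
3. □(p2 → p3), 0   [∧-rule on 1]
4. (p3 → p2) ∨ p2, 0   [¬→-rule on 2]
5. ¬□◇((p3 → p2) ∨ p2), 0   [¬→-rule on 2]
6. p2 → p3, 0   [□-rule on 3 via 0R0]
7. p3 → p2, 0   [∨-rule on 4 (branches; this branch)]
8. ¬p2, 0   [→-rule on 6 (branches; this branch)]
9. ¬p3, 0   [→-rule on 7 (branches; this branch)]
10. ¬◇((p3 → p2) ∨ p2), 1   [¬□-rule on 5: fresh world 1, 0R1]
11. p2 → p3, 1   [□-rule on 3 via 0R1]
12. ¬((p3 → p2) ∨ p2), 0   [¬◇-rule on 10 via 1R0]
13. ¬(p3 → p2), 0   [¬∨-rule on 12]
14. p3, 0   [¬→-rule on 13]
Accessibility: 0R0, 0R1, 1R0, 1R1
Branch closes: p3 and ¬p3 both at 0.
All branches of the tableau close; one closing branch shown above.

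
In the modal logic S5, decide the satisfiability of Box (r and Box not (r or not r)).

1. Box (r and Box not (r or not r)), w0
2. r and Box not (r or not r), w0   [Box-rule on 1 via w0Rw0]
3. r, w0   [and-rule on 2]
4. Box not (r or not r), w0   [and-rule on 2]
5. not (r or not r), w0   [Box-rule on 4 via w0Rw0]
6. not r, w0   [neg-or-rule on 5]
Accessibility: w0Rw0
Branch closes: r and not r both at w0.
Every branch closes; the branch above is one of them.

Unsatisfiable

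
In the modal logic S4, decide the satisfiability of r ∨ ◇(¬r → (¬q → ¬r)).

Satisfiable (open branch found)

1. r ∨ ◇(¬r → (¬q → ¬r)), u
2. ◇(¬r → (¬q → ¬r)), u   [∨-rule on 1 (branches; this branch)]
3. ¬r → (¬q → ¬r), v   [◇-rule on 2: fresh world v, uRv]
4. ¬q → ¬r, v   [→-rule on 3 (branches; this branch)]
5. ¬r, v   [→-rule on 4 (branches; this branch)]
Accessibility: uRu, uRv, vRv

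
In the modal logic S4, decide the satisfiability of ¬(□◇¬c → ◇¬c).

Unsatisfiable (every branch closes)

1. ¬(□◇¬c → ◇¬c), 0
2. □◇¬c, 0
3. ¬◇¬c, 0
4. ◇¬c, 0
5. c, 0
6. ¬c, 1
7. ◇¬c, 1
8. c, 1
Accessibility: 0R0, 0R1, 1R1
Branch closes: c and ¬c both at 1.
Every branch closes; the branch above is one of them.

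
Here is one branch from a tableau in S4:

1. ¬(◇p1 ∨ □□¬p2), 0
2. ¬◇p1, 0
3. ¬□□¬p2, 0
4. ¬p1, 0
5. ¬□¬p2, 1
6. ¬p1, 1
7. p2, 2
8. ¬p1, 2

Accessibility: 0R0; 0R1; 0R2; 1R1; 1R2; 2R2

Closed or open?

No, open

No world carries both an atom and its negation.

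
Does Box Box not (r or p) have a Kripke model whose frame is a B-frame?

Satisfiable (open branch found)

1. Box Box not (r or p), u
2. Box not (r or p), u   [Box-rule on 1 via uRu]
3. not (r or p), u   [Box-rule on 2 via uRu]
4. not r, u   [neg-or-rule on 3]
5. not p, u   [neg-or-rule on 3]
Accessibility: uRu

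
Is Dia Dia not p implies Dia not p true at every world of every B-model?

Not valid

Tableau for the negation not (Dia Dia not p implies Dia not p):
1. not (Dia Dia not p implies Dia not p), 0
2. Dia Dia not p, 0
3. not Dia not p, 0
4. p, 0
5. Dia not p, 1
6. p, 1
7. not p, 2
Accessibility: 0R0, 0R1, 1R0, 1R1, 1R2, 2R1, 2R2
The negation has an open branch (countermodel exists).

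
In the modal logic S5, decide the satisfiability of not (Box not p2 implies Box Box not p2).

1. not (Box not p2 implies Box Box not p2), 0
2. Box not p2, 0   [neg-implies-rule on 1]
3. not Box Box not p2, 0   [neg-implies-rule on 1]
4. not p2, 0   [Box-rule on 2 via 0R0]
5. not Box not p2, 1   [neg-Box-rule on 3: fresh world 1, 0R1]
6. not p2, 1   [Box-rule on 2 via 0R1]
7. p2, 2   [neg-Box-rule on 5: fresh world 2, 1R2]
8. not p2, 2   [Box-rule on 2 via 0R2]
Accessibility: 0R0, 0R1, 0R2, 1R0, 1R1, 1R2, 2R0, 2R1, 2R2
Branch closes: p2 and not p2 both at 2.
All branches of the tableau close; one closing branch shown above.

Unsatisfiable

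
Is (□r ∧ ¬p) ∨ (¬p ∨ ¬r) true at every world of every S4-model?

Not valid

Tableau for the negation ¬((□r ∧ ¬p) ∨ (¬p ∨ ¬r)):
1. ¬((□r ∧ ¬p) ∨ (¬p ∨ ¬r)), u
2. ¬(□r ∧ ¬p), u   [¬∨-rule on 1]
3. ¬(¬p ∨ ¬r), u   [¬∨-rule on 1]
4. p, u   [¬∨-rule on 3]
5. r, u   [¬∨-rule on 3]
Accessibility: uRu
The negation has an open branch (countermodel exists).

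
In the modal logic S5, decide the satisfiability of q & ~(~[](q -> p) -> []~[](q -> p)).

No, unsatisfiable

1. q & ~(~[](q -> p) -> []~[](q -> p)), w0
2. q, w0
3. ~(~[](q -> p) -> []~[](q -> p)), w0
4. ~[](q -> p), w0
5. ~[]~[](q -> p), w0
6. ~(q -> p), w1
7. q, w1
8. ~p, w1
9. [](q -> p), w2
10. q -> p, w0
11. q -> p, w1
12. q -> p, w2
13. p, w0
14. p, w1
Accessibility: w0Rw0, w0Rw1, w0Rw2, w1Rw0, w1Rw1, w1Rw2, w2Rw0, w2Rw1, w2Rw2
Branch closes: p and ~p both at w1.
(One branch shown.) All branches close.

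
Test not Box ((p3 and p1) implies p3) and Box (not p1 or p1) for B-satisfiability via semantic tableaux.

1. not Box ((p3 and p1) implies p3) and Box (not p1 or p1), u
2. not Box ((p3 and p1) implies p3), u   [and-rule on 1]
3. Box (not p1 or p1), u   [and-rule on 1]
4. not p1 or p1, u   [Box-rule on 3 via uRu]
5. p1, u   [or-rule on 4 (branches; this branch)]
6. not ((p3 and p1) implies p3), v   [neg-Box-rule on 2: fresh world v, uRv]
7. p3 and p1, v   [neg-implies-rule on 6]
8. not p3, v   [neg-implies-rule on 6]
9. p3, v   [and-rule on 7]
10. p1, v   [and-rule on 7]
Accessibility: uRu, uRv, vRu, vRv
Branch closes: p3 and not p3 both at v.
Every branch closes; the branch above is one of them.

Unsatisfiable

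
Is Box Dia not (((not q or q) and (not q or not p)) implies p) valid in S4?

Tableau for the negation not Box Dia not (((not q or q) and (not q or not p)) implies p):
1. not Box Dia not (((not q or q) and (not q or not p)) implies p), u
2. not Dia not (((not q or q) and (not q or not p)) implies p), v
3. ((not q or q) and (not q or not p)) implies p, v
4. p, v
Accessibility: uRu, uRv, vRv
The negation has an open branch (countermodel exists).

Not valid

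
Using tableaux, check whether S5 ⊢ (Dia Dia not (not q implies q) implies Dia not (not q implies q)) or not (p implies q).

Tableau for the negation not ((Dia Dia not (not q implies q) implies Dia not (not q implies q)) or not (p implies q)):
1. not ((Dia Dia not (not q implies q) implies Dia not (not q implies q)) or not (p implies q)), 0
2. not (Dia Dia not (not q implies q) implies Dia not (not q implies q)), 0
3. p implies q, 0
4. Dia Dia not (not q implies q), 0
5. not Dia not (not q implies q), 0
6. not q implies q, 0
7. q, 0
8. Dia not (not q implies q), 1
9. not q implies q, 1
10. q, 1
11. not (not q implies q), 2
12. not q, 2
13. not q implies q, 2
14. q, 2
Accessibility: 0R0, 0R1, 0R2, 1R0, 1R1, 1R2, 2R0, 2R1, 2R2
Branch closes: q and not q both at 2.
All branches of the negation close; one closing branch shown above.

Valid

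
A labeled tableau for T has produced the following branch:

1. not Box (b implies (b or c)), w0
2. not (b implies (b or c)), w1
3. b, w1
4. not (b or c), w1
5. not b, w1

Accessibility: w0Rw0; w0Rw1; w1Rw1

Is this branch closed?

Yes, closed

Both b and not b appear at w1.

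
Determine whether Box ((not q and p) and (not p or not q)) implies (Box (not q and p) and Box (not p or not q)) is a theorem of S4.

Valid

Tableau for the negation not (Box ((not q and p) and (not p or not q)) implies (Box (not q and p) and Box (not p or not q))):
1. not (Box ((not q and p) and (not p or not q)) implies (Box (not q and p) and Box (not p or not q))), 0
2. Box ((not q and p) and (not p or not q)), 0
3. not (Box (not q and p) and Box (not p or not q)), 0
4. (not q and p) and (not p or not q), 0
5. not q and p, 0
6. not p or not q, 0
7. not q, 0
8. p, 0
9. not Box (not p or not q), 0
10. not (not p or not q), 1
11. p, 1
12. q, 1
13. (not q and p) and (not p or not q), 1
14. not q and p, 1
15. not p or not q, 1
16. not q, 1
Accessibility: 0R0, 0R1, 1R1
Branch closes: q and not q both at 1.
All branches of the negation close; one closing branch shown above.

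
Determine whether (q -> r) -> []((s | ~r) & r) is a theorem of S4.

Tableau for the negation ~((q -> r) -> []((s | ~r) & r)):
1. ~((q -> r) -> []((s | ~r) & r)), u
2. q -> r, u
3. ~[]((s | ~r) & r), u
4. r, u
5. ~((s | ~r) & r), v
6. ~r, v
Accessibility: uRu, uRv, vRv
The negation has an open branch (countermodel exists).

No, not valid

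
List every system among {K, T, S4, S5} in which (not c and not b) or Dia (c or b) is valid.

T-tableau for the negation not ((not c and not b) or Dia (c or b)):
1. not ((not c and not b) or Dia (c or b)), 0
2. not (not c and not b), 0
3. not Dia (c or b), 0
4. not (c or b), 0
5. not c, 0
6. not b, 0
7. b, 0
Accessibility: 0R0
Branch closes: b and not b both at 0.
Every branch closes (one shown): valid in T, hence also in S4, S5 (every theorem of T is a theorem of S4 and S5).
K-tableau for the negation not ((not c and not b) or Dia (c or b)):
1. not ((not c and not b) or Dia (c or b)), 0
2. not (not c and not b), 0
3. not Dia (c or b), 0
4. b, 0
Complete open branch: countermodel on a K-frame, so not valid in K.

T, S4, S5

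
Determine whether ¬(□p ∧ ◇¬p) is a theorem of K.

Tableau for the negation □p ∧ ◇¬p:
1. □p ∧ ◇¬p, w0
2. □p, w0
3. ◇¬p, w0
4. ¬p, w1
5. p, w1
Accessibility: w0Rw1
Branch closes: p and ¬p both at w1.
All branches of the negation close; one closing branch shown above.

Valid in K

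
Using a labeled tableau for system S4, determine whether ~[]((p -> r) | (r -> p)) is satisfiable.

Unsatisfiable

1. ~[]((p -> r) | (r -> p)), w0
2. ~((p -> r) | (r -> p)), w1
3. ~(p -> r), w1
4. ~(r -> p), w1
5. p, w1
6. ~r, w1
7. r, w1
8. ~p, w1
Accessibility: w0Rw0, w0Rw1, w1Rw1
Branch closes: r and ~r both at w1.
(One branch shown.) All branches close.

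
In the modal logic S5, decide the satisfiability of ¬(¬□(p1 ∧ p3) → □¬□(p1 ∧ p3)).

Unsatisfiable

1. ¬(¬□(p1 ∧ p3) → □¬□(p1 ∧ p3)), w0
2. ¬□(p1 ∧ p3), w0
3. ¬□¬□(p1 ∧ p3), w0
4. ¬(p1 ∧ p3), w1
5. ¬p3, w1
6. □(p1 ∧ p3), w2
7. p1 ∧ p3, w0
8. p1, w0
9. p3, w0
10. p1 ∧ p3, w1
11. p1, w1
12. p3, w1
Accessibility: w0Rw0, w0Rw1, w0Rw2, w1Rw0, w1Rw1, w1Rw2, w2Rw0, w2Rw1, w2Rw2
Branch closes: p3 and ¬p3 both at w1.
(One branch shown.) All branches close.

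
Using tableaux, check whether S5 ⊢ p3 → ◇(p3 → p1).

No, not valid

Tableau for the negation ¬(p3 → ◇(p3 → p1)):
1. ¬(p3 → ◇(p3 → p1)), w0
2. p3, w0
3. ¬◇(p3 → p1), w0
4. ¬(p3 → p1), w0
5. ¬p1, w0
Accessibility: w0Rw0
The negation has an open branch (countermodel exists).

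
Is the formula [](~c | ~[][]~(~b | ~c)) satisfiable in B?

Satisfiable

1. [](~c | ~[][]~(~b | ~c)), u
2. ~c | ~[][]~(~b | ~c), u   [[]-rule on 1 via uRu]
3. ~[][]~(~b | ~c), u   [|-rule on 2 (branches; this branch)]
4. ~[]~(~b | ~c), v   [~[]-rule on 3: fresh world v, uRv]
5. ~c | ~[][]~(~b | ~c), v   [[]-rule on 1 via uRv]
6. ~[][]~(~b | ~c), v   [|-rule on 5 (branches; this branch)]
7. ~b | ~c, w   [~[]-rule on 4: fresh world w, vRw]
8. ~c, w   [|-rule on 7 (branches; this branch)]
9. ~[]~(~b | ~c), x   [~[]-rule on 6: fresh world x, vRx]
10. ~b | ~c, y   [~[]-rule on 9: fresh world y, xRy]
11. ~c, y   [|-rule on 10 (branches; this branch)]
Accessibility: uRu, uRv, vRu, vRv, vRw, vRx, wRv, wRw, xRv, xRx, xRy, yRx, yRy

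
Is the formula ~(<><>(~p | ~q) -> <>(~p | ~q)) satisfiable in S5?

Unsatisfiable (every branch closes)

1. ~(<><>(~p | ~q) -> <>(~p | ~q)), 0
2. <><>(~p | ~q), 0
3. ~<>(~p | ~q), 0
4. ~(~p | ~q), 0
5. p, 0
6. q, 0
7. <>(~p | ~q), 1
8. ~(~p | ~q), 1
9. p, 1
10. q, 1
11. ~p | ~q, 2
12. ~(~p | ~q), 2
13. p, 2
14. q, 2
15. ~q, 2
Accessibility: 0R0, 0R1, 0R2, 1R0, 1R1, 1R2, 2R0, 2R1, 2R2
Branch closes: q and ~q both at 2.
All branches of the tableau close; one closing branch shown above.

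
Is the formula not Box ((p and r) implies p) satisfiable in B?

1. not Box ((p and r) implies p), 0
2. not ((p and r) implies p), 1
3. p and r, 1
4. not p, 1
5. p, 1
6. r, 1
Accessibility: 0R0, 0R1, 1R0, 1R1
Branch closes: p and not p both at 1.
All branches of the tableau close; one closing branch shown above.

No, unsatisfiable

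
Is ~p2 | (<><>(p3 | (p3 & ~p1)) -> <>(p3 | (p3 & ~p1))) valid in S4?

Yes, valid

Tableau for the negation ~(~p2 | (<><>(p3 | (p3 & ~p1)) -> <>(p3 | (p3 & ~p1)))):
1. ~(~p2 | (<><>(p3 | (p3 & ~p1)) -> <>(p3 | (p3 & ~p1)))), w0
2. p2, w0   [~|-rule on 1]
3. ~(<><>(p3 | (p3 & ~p1)) -> <>(p3 | (p3 & ~p1))), w0   [~|-rule on 1]
4. <><>(p3 | (p3 & ~p1)), w0   [~->-rule on 3]
5. ~<>(p3 | (p3 & ~p1)), w0   [~->-rule on 3]
6. ~(p3 | (p3 & ~p1)), w0   [~<>-rule on 5 via w0Rw0]
7. ~p3, w0   [~|-rule on 6]
8. ~(p3 & ~p1), w0   [~|-rule on 6]
9. p1, w0   [~&-rule on 8 (branches; this branch)]
10. <>(p3 | (p3 & ~p1)), w1   [<>-rule on 4: fresh world w1, w0Rw1]
11. ~(p3 | (p3 & ~p1)), w1   [~<>-rule on 5 via w0Rw1]
12. ~p3, w1   [~|-rule on 11]
13. ~(p3 & ~p1), w1   [~|-rule on 11]
14. p1, w1   [~&-rule on 13 (branches; this branch)]
15. p3 | (p3 & ~p1), w2   [<>-rule on 10: fresh world w2, w1Rw2]
16. ~(p3 | (p3 & ~p1)), w2   [~<>-rule on 5 via w0Rw2]
17. ~p3, w2   [~|-rule on 16]
18. ~(p3 & ~p1), w2   [~|-rule on 16]
19. p3 & ~p1, w2   [|-rule on 15 (branches; this branch)]
20. p3, w2   [&-rule on 19]
21. ~p1, w2   [&-rule on 19]
Accessibility: w0Rw0, w0Rw1, w0Rw2, w1Rw1, w1Rw2, w2Rw2
Branch closes: p3 and ~p3 both at w2.
Every branch of the negation's tableau closes; the branch above is one of them.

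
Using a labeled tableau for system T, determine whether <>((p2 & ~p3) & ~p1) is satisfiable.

Satisfiable (open branch found)

1. <>((p2 & ~p3) & ~p1), 0
2. (p2 & ~p3) & ~p1, 1
3. p2 & ~p3, 1
4. ~p1, 1
5. p2, 1
6. ~p3, 1
Accessibility: 0R0, 0R1, 1R1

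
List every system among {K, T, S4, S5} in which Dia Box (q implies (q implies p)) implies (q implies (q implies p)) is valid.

S4-tableau for the negation not (Dia Box (q implies (q implies p)) implies (q implies (q implies p))):
1. not (Dia Box (q implies (q implies p)) implies (q implies (q implies p))), u
2. Dia Box (q implies (q implies p)), u
3. not (q implies (q implies p)), u
4. q, u
5. not (q implies p), u
6. not p, u
7. Box (q implies (q implies p)), v
8. q implies (q implies p), v
9. q implies p, v
10. p, v
Accessibility: uRu, uRv, vRv
Complete open branch: countermodel on an S4-frame, so not valid in S4, nor in K, T (the same frame is also a K-frame and a T-frame).
S5-tableau for the negation not (Dia Box (q implies (q implies p)) implies (q implies (q implies p))):
1. not (Dia Box (q implies (q implies p)) implies (q implies (q implies p))), u
2. Dia Box (q implies (q implies p)), u
3. not (q implies (q implies p)), u
4. q, u
5. not (q implies p), u
6. not p, u
7. Box (q implies (q implies p)), v
8. q implies (q implies p), u
9. q implies (q implies p), v
10. q implies p, u
11. q implies p, v
12. p, u
Accessibility: uRu, uRv, vRu, vRv
Branch closes: p and not p both at u.
Every branch closes (one shown): valid in S5.

S5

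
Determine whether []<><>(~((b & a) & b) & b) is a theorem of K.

Not valid

Tableau for the negation ~[]<><>(~((b & a) & b) & b):
1. ~[]<><>(~((b & a) & b) & b), 0
2. ~<><>(~((b & a) & b) & b), 1   [~[]-rule on 1: fresh world 1, 0R1]
Accessibility: 0R1
The negation has an open branch (countermodel exists).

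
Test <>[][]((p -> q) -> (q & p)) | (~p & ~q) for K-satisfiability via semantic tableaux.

1. <>[][]((p -> q) -> (q & p)) | (~p & ~q), 0
2. ~p & ~q, 0
3. ~p, 0
4. ~q, 0

Satisfiable (open branch found)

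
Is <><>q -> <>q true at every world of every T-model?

Not valid

Tableau for the negation ~(<><>q -> <>q):
1. ~(<><>q -> <>q), 0
2. <><>q, 0   [~->-rule on 1]
3. ~<>q, 0   [~->-rule on 1]
4. ~q, 0   [~<>-rule on 3 via 0R0]
5. <>q, 1   [<>-rule on 2: fresh world 1, 0R1]
6. ~q, 1   [~<>-rule on 3 via 0R1]
7. q, 2   [<>-rule on 5: fresh world 2, 1R2]
Accessibility: 0R0, 0R1, 1R1, 1R2, 2R2
The negation has an open branch (countermodel exists).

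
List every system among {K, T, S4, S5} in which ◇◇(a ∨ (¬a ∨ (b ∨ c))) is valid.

T-tableau for the negation ¬◇◇(a ∨ (¬a ∨ (b ∨ c))):
1. ¬◇◇(a ∨ (¬a ∨ (b ∨ c))), w0
2. ¬◇(a ∨ (¬a ∨ (b ∨ c))), w0   [¬◇-rule on 1 via w0Rw0]
3. ¬(a ∨ (¬a ∨ (b ∨ c))), w0   [¬◇-rule on 2 via w0Rw0]
4. ¬a, w0   [¬∨-rule on 3]
5. ¬(¬a ∨ (b ∨ c)), w0   [¬∨-rule on 3]
6. a, w0   [¬∨-rule on 5]
7. ¬(b ∨ c), w0   [¬∨-rule on 5]
Accessibility: w0Rw0
Branch closes: a and ¬a both at w0.
Every branch closes (one shown): valid in T, hence also in S4, S5 (every theorem of T is a theorem of S4 and S5).
K-tableau for the negation ¬◇◇(a ∨ (¬a ∨ (b ∨ c))):
1. ¬◇◇(a ∨ (¬a ∨ (b ∨ c))), w0
Complete open branch: countermodel on a K-frame, so not valid in K.

T, S4, S5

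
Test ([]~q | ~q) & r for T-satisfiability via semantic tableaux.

Satisfiable (open branch found)

1. ([]~q | ~q) & r, u
2. []~q | ~q, u
3. r, u
4. ~q, u
Accessibility: uRu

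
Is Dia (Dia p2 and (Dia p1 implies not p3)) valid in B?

Tableau for the negation not Dia (Dia p2 and (Dia p1 implies not p3)):
1. not Dia (Dia p2 and (Dia p1 implies not p3)), w0
2. not (Dia p2 and (Dia p1 implies not p3)), w0   [neg-Dia-rule on 1 via w0Rw0]
3. not (Dia p1 implies not p3), w0   [neg-and-rule on 2 (branches; this branch)]
4. Dia p1, w0   [neg-implies-rule on 3]
5. p3, w0   [neg-implies-rule on 3]
6. p1, w1   [Dia-rule on 4: fresh world w1, w0Rw1]
7. not (Dia p2 and (Dia p1 implies not p3)), w1   [neg-Dia-rule on 1 via w0Rw1]
8. not (Dia p1 implies not p3), w1   [neg-and-rule on 7 (branches; this branch)]
9. Dia p1, w1   [neg-implies-rule on 8]
10. p3, w1   [neg-implies-rule on 8]
11. p1, w2   [Dia-rule on 9: fresh world w2, w1Rw2]
Accessibility: w0Rw0, w0Rw1, w1Rw0, w1Rw1, w1Rw2, w2Rw1, w2Rw2
The negation has an open branch (countermodel exists).

Invalid (countermodel exists)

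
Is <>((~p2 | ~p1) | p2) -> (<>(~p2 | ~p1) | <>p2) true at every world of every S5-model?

Tableau for the negation ~(<>((~p2 | ~p1) | p2) -> (<>(~p2 | ~p1) | <>p2)):
1. ~(<>((~p2 | ~p1) | p2) -> (<>(~p2 | ~p1) | <>p2)), w0
2. <>((~p2 | ~p1) | p2), w0
3. ~(<>(~p2 | ~p1) | <>p2), w0
4. ~<>(~p2 | ~p1), w0
5. ~<>p2, w0
6. ~(~p2 | ~p1), w0
7. p2, w0
8. p1, w0
9. ~p2, w0
Accessibility: w0Rw0
Branch closes: p2 and ~p2 both at w0.
All branches of the negation close; one closing branch shown above.

Valid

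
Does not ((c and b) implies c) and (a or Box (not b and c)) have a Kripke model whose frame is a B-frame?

Unsatisfiable (every branch closes)

1. not ((c and b) implies c) and (a or Box (not b and c)), u
2. not ((c and b) implies c), u
3. a or Box (not b and c), u
4. c and b, u
5. not c, u
6. c, u
7. b, u
Accessibility: uRu
Branch closes: c and not c both at u.
Every branch closes; the branch above is one of them.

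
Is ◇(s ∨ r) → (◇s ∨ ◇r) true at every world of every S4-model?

Valid

Tableau for the negation ¬(◇(s ∨ r) → (◇s ∨ ◇r)):
1. ¬(◇(s ∨ r) → (◇s ∨ ◇r)), w0
2. ◇(s ∨ r), w0
3. ¬(◇s ∨ ◇r), w0
4. ¬◇s, w0
5. ¬◇r, w0
6. ¬s, w0
7. ¬r, w0
8. s ∨ r, w1
9. ¬s, w1
10. ¬r, w1
11. r, w1
Accessibility: w0Rw0, w0Rw1, w1Rw1
Branch closes: r and ¬r both at w1.
Every branch of the negation's tableau closes; the branch above is one of them.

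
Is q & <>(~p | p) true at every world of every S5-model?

No, not valid

Tableau for the negation ~(q & <>(~p | p)):
1. ~(q & <>(~p | p)), 0
2. ~q, 0
Accessibility: 0R0
The negation has an open branch (countermodel exists).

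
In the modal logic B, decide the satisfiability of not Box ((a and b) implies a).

Unsatisfiable (every branch closes)

1. not Box ((a and b) implies a), 0
2. not ((a and b) implies a), 1   [neg-Box-rule on 1: fresh world 1, 0R1]
3. a and b, 1   [neg-implies-rule on 2]
4. not a, 1   [neg-implies-rule on 2]
5. a, 1   [and-rule on 3]
6. b, 1   [and-rule on 3]
Accessibility: 0R0, 0R1, 1R0, 1R1
Branch closes: a and not a both at 1.
(One branch shown.) All branches close.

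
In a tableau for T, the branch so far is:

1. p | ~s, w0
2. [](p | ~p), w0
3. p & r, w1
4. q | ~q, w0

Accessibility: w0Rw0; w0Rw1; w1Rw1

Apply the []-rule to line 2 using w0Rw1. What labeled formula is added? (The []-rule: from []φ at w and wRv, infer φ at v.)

p | ~p, w1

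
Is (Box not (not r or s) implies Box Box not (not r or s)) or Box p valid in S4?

Yes, valid

Tableau for the negation not ((Box not (not r or s) implies Box Box not (not r or s)) or Box p):
1. not ((Box not (not r or s) implies Box Box not (not r or s)) or Box p), u
2. not (Box not (not r or s) implies Box Box not (not r or s)), u
3. not Box p, u
4. Box not (not r or s), u
5. not Box Box not (not r or s), u
6. not (not r or s), u
7. r, u
8. not s, u
9. not p, v
10. not (not r or s), v
11. r, v
12. not s, v
13. not Box not (not r or s), w
14. not (not r or s), w
15. r, w
16. not s, w
17. not r or s, x
18. not (not r or s), x
19. r, x
20. not s, x
21. s, x
Accessibility: uRu, uRv, uRw, uRx, vRv, wRw, wRx, xRx
Branch closes: s and not s both at x.
All branches of the negation close; one closing branch shown above.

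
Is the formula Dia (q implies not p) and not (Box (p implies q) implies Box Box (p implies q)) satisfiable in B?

1. Dia (q implies not p) and not (Box (p implies q) implies Box Box (p implies q)), w0
2. Dia (q implies not p), w0
3. not (Box (p implies q) implies Box Box (p implies q)), w0
4. Box (p implies q), w0
5. not Box Box (p implies q), w0
6. p implies q, w0
7. q, w0
8. q implies not p, w1
9. p implies q, w1
10. not p, w1
11. q, w1
12. not Box (p implies q), w2
13. p implies q, w2
14. q, w2
15. not (p implies q), w3
16. p, w3
17. not q, w3
Accessibility: w0Rw0, w0Rw1, w0Rw2, w1Rw0, w1Rw1, w2Rw0, w2Rw2, w2Rw3, w3Rw2, w3Rw3

Yes, satisfiable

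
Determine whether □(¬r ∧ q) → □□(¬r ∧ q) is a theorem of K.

Tableau for the negation ¬(□(¬r ∧ q) → □□(¬r ∧ q)):
1. ¬(□(¬r ∧ q) → □□(¬r ∧ q)), w0
2. □(¬r ∧ q), w0   [¬→-rule on 1]
3. ¬□□(¬r ∧ q), w0   [¬→-rule on 1]
4. ¬□(¬r ∧ q), w1   [¬□-rule on 3: fresh world w1, w0Rw1]
5. ¬r ∧ q, w1   [□-rule on 2 via w0Rw1]
6. ¬r, w1   [∧-rule on 5]
7. q, w1   [∧-rule on 5]
8. ¬(¬r ∧ q), w2   [¬□-rule on 4: fresh world w2, w1Rw2]
9. ¬q, w2   [¬∧-rule on 8 (branches; this branch)]
Accessibility: w0Rw1, w1Rw2
The negation has an open branch (countermodel exists).

Not valid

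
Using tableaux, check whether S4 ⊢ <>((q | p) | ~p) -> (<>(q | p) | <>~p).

Valid in S4

Tableau for the negation ~(<>((q | p) | ~p) -> (<>(q | p) | <>~p)):
1. ~(<>((q | p) | ~p) -> (<>(q | p) | <>~p)), u
2. <>((q | p) | ~p), u   [~->-rule on 1]
3. ~(<>(q | p) | <>~p), u   [~->-rule on 1]
4. ~<>(q | p), u   [~|-rule on 3]
5. ~<>~p, u   [~|-rule on 3]
6. ~(q | p), u   [~<>-rule on 4 via uRu]
7. ~q, u   [~|-rule on 6]
8. ~p, u   [~|-rule on 6]
9. p, u   [~<>-rule on 5 via uRu]
Accessibility: uRu
Branch closes: p and ~p both at u.
All branches of the negation close; one closing branch shown above.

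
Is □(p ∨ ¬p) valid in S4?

Valid

Tableau for the negation ¬□(p ∨ ¬p):
1. ¬□(p ∨ ¬p), w0
2. ¬(p ∨ ¬p), w1
3. ¬p, w1
4. p, w1
Accessibility: w0Rw0, w0Rw1, w1Rw1
Branch closes: p and ¬p both at w1.
Every branch of the negation's tableau closes; the branch above is one of them.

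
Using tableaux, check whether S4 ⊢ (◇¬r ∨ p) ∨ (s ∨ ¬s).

Valid

Tableau for the negation ¬((◇¬r ∨ p) ∨ (s ∨ ¬s)):
1. ¬((◇¬r ∨ p) ∨ (s ∨ ¬s)), u
2. ¬(◇¬r ∨ p), u
3. ¬(s ∨ ¬s), u
4. ¬◇¬r, u
5. ¬p, u
6. ¬s, u
7. s, u
Accessibility: uRu
Branch closes: s and ¬s both at u.
Every branch of the negation's tableau closes; the branch above is one of them.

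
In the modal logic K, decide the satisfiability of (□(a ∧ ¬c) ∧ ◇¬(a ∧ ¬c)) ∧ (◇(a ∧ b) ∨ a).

1. (□(a ∧ ¬c) ∧ ◇¬(a ∧ ¬c)) ∧ (◇(a ∧ b) ∨ a), 0
2. □(a ∧ ¬c) ∧ ◇¬(a ∧ ¬c), 0
3. ◇(a ∧ b) ∨ a, 0
4. □(a ∧ ¬c), 0
5. ◇¬(a ∧ ¬c), 0
6. a, 0
7. ¬(a ∧ ¬c), 1
8. a ∧ ¬c, 1
9. a, 1
10. ¬c, 1
11. c, 1
Accessibility: 0R1
Branch closes: c and ¬c both at 1.
All branches of the tableau close; one closing branch shown above.

No, unsatisfiable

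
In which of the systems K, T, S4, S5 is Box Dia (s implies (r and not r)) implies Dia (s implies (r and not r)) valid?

T, S4, S5

K-tableau for the negation not (Box Dia (s implies (r and not r)) implies Dia (s implies (r and not r))):
1. not (Box Dia (s implies (r and not r)) implies Dia (s implies (r and not r))), w0
2. Box Dia (s implies (r and not r)), w0   [neg-implies-rule on 1]
3. not Dia (s implies (r and not r)), w0   [neg-implies-rule on 1]
Complete open branch: countermodel on a K-frame, so not valid in K.
T-tableau for the negation not (Box Dia (s implies (r and not r)) implies Dia (s implies (r and not r))):
1. not (Box Dia (s implies (r and not r)) implies Dia (s implies (r and not r))), w0
2. Box Dia (s implies (r and not r)), w0   [neg-implies-rule on 1]
3. not Dia (s implies (r and not r)), w0   [neg-implies-rule on 1]
4. Dia (s implies (r and not r)), w0   [Box-rule on 2 via w0Rw0]
5. not (s implies (r and not r)), w0   [neg-Dia-rule on 3 via w0Rw0]
6. s, w0   [neg-implies-rule on 5]
7. not (r and not r), w0   [neg-implies-rule on 5]
8. r, w0   [neg-and-rule on 7 (branches; this branch)]
9. s implies (r and not r), w1   [Dia-rule on 4: fresh world w1, w0Rw1]
10. Dia (s implies (r and not r)), w1   [Box-rule on 2 via w0Rw1]
11. not (s implies (r and not r)), w1   [neg-Dia-rule on 3 via w0Rw1]
12. s, w1   [neg-implies-rule on 11]
13. not (r and not r), w1   [neg-implies-rule on 11]
14. r and not r, w1   [implies-rule on 9 (branches; this branch)]
15. r, w1   [and-rule on 14]
16. not r, w1   [and-rule on 14]
Accessibility: w0Rw0, w0Rw1, w1Rw1
Branch closes: r and not r both at w1.
Every branch closes (one shown): valid in T, hence also in S4, S5 (every theorem of T is a theorem of S4 and S5).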